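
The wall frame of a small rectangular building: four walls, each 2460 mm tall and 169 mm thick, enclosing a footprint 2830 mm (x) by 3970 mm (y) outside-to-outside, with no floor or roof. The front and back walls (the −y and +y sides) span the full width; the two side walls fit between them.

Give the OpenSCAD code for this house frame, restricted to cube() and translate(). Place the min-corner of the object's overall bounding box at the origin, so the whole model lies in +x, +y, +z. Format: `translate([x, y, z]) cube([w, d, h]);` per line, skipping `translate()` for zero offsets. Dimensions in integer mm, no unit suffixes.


cube([2830, 169, 2460]);
translate([0, 3801, 0]) cube([2830, 169, 2460]);
translate([0, 169, 0]) cube([169, 3632, 2460]);
translate([2661, 169, 0]) cube([169, 3632, 2460]);


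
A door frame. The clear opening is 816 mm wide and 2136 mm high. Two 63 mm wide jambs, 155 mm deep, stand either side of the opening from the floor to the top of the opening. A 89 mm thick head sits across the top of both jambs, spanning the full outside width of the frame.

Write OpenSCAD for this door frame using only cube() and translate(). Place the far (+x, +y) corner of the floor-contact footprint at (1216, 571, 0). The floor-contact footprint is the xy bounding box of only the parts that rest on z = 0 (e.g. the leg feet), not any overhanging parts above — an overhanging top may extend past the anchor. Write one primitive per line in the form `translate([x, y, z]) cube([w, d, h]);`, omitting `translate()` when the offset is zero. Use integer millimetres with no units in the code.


translate([274, 416, 0]) cube([63, 155, 2136]);
translate([1153, 416, 0]) cube([63, 155, 2136]);
translate([274, 416, 2136]) cube([942, 155, 89]);


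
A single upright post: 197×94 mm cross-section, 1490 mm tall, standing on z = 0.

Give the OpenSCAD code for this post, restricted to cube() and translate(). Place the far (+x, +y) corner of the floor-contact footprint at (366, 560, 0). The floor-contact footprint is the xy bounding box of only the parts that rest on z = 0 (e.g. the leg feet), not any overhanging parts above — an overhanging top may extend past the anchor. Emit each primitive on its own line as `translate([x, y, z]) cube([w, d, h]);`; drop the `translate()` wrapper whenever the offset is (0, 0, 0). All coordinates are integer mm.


translate([169, 466, 0]) cube([197, 94, 1490]);


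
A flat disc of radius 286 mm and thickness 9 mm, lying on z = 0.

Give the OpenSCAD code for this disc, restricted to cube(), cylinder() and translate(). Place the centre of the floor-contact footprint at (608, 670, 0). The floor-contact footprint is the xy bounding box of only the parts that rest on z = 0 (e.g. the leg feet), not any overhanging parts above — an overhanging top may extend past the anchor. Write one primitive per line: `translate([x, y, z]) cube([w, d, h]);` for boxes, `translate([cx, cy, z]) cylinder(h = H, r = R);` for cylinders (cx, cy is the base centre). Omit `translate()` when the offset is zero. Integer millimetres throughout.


translate([608, 670, 0]) cylinder(h = 9, r = 286);


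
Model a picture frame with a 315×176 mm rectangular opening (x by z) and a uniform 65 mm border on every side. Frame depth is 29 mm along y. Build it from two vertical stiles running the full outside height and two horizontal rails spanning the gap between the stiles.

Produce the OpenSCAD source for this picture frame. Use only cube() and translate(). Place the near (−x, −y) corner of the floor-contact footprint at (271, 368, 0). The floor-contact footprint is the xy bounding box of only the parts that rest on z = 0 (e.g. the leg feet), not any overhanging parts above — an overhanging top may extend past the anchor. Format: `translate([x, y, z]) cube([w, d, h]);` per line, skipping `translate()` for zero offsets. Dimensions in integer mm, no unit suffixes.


translate([271, 368, 0]) cube([65, 29, 306]);
translate([651, 368, 0]) cube([65, 29, 306]);
translate([336, 368, 0]) cube([315, 29, 65]);
translate([336, 368, 241]) cube([315, 29, 65]);


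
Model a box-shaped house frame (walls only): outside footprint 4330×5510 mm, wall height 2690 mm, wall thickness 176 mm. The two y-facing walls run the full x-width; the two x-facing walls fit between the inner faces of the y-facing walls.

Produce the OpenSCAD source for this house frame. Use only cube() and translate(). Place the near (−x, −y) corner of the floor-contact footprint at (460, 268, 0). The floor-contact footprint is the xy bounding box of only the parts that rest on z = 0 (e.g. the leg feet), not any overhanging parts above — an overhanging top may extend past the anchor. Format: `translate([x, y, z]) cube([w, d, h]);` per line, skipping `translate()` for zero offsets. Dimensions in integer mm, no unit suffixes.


translate([460, 268, 0]) cube([4330, 176, 2690]);
translate([460, 5602, 0]) cube([4330, 176, 2690]);
translate([460, 444, 0]) cube([176, 5158, 2690]);
translate([4614, 444, 0]) cube([176, 5158, 2690]);


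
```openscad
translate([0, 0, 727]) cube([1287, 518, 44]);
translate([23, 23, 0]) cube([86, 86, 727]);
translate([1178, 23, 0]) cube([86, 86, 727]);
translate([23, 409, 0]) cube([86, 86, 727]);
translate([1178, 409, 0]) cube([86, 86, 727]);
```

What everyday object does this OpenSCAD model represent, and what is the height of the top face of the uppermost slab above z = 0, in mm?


A table. The table height is 771 mm.

A 1287×518×44 slab sits at z = 727 on four 86 mm square posts — a table. The top surface is at 727 + 44 = 771 mm.


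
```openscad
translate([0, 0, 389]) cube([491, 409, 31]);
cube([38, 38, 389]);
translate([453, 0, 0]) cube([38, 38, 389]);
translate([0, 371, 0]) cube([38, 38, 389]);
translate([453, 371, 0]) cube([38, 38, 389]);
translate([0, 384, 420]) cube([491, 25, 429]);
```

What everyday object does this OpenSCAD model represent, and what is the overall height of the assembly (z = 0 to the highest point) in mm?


A chair. The overall height is 849 mm.

A slab on four corner posts with a tall panel at the back — a chair. The seat slab sits at z = 389 with thickness 31, and the 429 mm backrest starts at the seat top, so the overall height is 389 + 31 + 429 = 849 mm.


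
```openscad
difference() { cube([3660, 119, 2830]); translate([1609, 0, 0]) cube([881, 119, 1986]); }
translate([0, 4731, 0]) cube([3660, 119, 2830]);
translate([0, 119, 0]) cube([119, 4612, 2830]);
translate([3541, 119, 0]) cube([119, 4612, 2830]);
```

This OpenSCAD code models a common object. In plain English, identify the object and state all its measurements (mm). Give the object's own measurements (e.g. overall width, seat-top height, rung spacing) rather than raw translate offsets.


A single room: four walls, each 2830 mm tall and 119 mm thick, enclosing an outside footprint 3660×4850 mm (x × y), no floor or roof. The front and back walls (−y and +y sides) run the full x-width; the side walls fit between their inner faces. A door opening 881 mm wide and 1986 mm tall is cut through the front wall from the floor up, its −x edge 1609 mm from the wall's −x end.


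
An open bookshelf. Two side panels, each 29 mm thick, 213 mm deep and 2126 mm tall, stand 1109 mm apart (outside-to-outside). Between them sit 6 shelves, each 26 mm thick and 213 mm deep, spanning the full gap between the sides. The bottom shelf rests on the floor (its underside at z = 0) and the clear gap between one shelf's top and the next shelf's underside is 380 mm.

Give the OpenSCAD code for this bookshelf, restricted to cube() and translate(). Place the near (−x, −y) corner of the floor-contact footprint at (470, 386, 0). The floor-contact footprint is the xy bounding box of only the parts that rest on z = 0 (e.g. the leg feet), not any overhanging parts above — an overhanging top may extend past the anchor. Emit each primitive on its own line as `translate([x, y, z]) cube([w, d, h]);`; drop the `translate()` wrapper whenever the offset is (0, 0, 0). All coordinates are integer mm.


translate([470, 386, 0]) cube([29, 213, 2126]);
translate([1550, 386, 0]) cube([29, 213, 2126]);
translate([499, 386, 0]) cube([1051, 213, 26]);
translate([499, 386, 406]) cube([1051, 213, 26]);
translate([499, 386, 812]) cube([1051, 213, 26]);
translate([499, 386, 1218]) cube([1051, 213, 26]);
translate([499, 386, 1624]) cube([1051, 213, 26]);
translate([499, 386, 2030]) cube([1051, 213, 26]);


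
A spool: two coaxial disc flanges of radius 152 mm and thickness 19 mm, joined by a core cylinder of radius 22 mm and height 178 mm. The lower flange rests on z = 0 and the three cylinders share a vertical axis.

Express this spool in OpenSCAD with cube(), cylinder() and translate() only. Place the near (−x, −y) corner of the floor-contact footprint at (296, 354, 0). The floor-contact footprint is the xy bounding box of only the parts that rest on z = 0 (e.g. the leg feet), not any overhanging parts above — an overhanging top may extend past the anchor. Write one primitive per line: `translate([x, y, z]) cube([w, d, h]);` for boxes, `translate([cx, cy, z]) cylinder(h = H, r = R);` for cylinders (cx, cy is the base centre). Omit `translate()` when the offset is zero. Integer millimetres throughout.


translate([448, 506, 0]) cylinder(h = 19, r = 152);
translate([448, 506, 19]) cylinder(h = 178, r = 22);
translate([448, 506, 197]) cylinder(h = 19, r = 152);


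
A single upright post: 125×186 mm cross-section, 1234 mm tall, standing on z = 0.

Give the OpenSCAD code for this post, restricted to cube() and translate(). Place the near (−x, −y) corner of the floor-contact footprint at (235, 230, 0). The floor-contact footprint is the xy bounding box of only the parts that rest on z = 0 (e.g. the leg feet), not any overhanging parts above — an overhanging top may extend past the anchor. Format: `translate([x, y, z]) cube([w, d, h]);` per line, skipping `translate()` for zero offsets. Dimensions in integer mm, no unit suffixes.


translate([235, 230, 0]) cube([125, 186, 1234]);


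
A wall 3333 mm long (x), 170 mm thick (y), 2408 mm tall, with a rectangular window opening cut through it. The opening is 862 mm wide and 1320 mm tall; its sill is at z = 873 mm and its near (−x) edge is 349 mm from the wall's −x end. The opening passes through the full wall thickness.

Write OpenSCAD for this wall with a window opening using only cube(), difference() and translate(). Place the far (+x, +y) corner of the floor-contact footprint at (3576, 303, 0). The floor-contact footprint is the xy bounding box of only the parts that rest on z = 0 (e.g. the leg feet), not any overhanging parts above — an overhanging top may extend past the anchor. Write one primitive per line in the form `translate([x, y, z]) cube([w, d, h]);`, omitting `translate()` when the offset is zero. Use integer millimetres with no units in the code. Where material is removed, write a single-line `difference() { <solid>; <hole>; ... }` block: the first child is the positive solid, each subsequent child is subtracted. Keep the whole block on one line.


difference() { translate([243, 133, 0]) cube([3333, 170, 2408]); translate([592, 133, 873]) cube([862, 170, 1320]); }


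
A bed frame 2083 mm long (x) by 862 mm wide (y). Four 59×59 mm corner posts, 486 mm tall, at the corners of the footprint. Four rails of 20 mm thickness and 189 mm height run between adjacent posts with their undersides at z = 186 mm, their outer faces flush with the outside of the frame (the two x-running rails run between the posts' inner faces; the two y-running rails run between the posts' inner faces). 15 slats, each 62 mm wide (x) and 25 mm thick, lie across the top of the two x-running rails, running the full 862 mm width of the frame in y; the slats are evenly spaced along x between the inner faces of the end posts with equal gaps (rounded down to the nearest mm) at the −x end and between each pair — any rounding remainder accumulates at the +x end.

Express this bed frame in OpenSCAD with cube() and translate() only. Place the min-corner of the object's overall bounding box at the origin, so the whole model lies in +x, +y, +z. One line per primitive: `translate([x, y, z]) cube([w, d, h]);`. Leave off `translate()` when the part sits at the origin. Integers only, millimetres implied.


cube([59, 59, 486]);
translate([0, 803, 0]) cube([59, 59, 486]);
translate([2024, 0, 0]) cube([59, 59, 486]);
translate([2024, 803, 0]) cube([59, 59, 486]);
translate([59, 0, 186]) cube([1965, 20, 189]);
translate([59, 842, 186]) cube([1965, 20, 189]);
translate([0, 59, 186]) cube([20, 744, 189]);
translate([2063, 59, 186]) cube([20, 744, 189]);
translate([123, 0, 375]) cube([62, 862, 25]);
translate([249, 0, 375]) cube([62, 862, 25]);
translate([375, 0, 375]) cube([62, 862, 25]);
translate([501, 0, 375]) cube([62, 862, 25]);
translate([627, 0, 375]) cube([62, 862, 25]);
translate([753, 0, 375]) cube([62, 862, 25]);
translate([879, 0, 375]) cube([62, 862, 25]);
translate([1005, 0, 375]) cube([62, 862, 25]);
translate([1131, 0, 375]) cube([62, 862, 25]);
translate([1257, 0, 375]) cube([62, 862, 25]);
translate([1383, 0, 375]) cube([62, 862, 25]);
translate([1509, 0, 375]) cube([62, 862, 25]);
translate([1635, 0, 375]) cube([62, 862, 25]);
translate([1761, 0, 375]) cube([62, 862, 25]);
translate([1887, 0, 375]) cube([62, 862, 25]);


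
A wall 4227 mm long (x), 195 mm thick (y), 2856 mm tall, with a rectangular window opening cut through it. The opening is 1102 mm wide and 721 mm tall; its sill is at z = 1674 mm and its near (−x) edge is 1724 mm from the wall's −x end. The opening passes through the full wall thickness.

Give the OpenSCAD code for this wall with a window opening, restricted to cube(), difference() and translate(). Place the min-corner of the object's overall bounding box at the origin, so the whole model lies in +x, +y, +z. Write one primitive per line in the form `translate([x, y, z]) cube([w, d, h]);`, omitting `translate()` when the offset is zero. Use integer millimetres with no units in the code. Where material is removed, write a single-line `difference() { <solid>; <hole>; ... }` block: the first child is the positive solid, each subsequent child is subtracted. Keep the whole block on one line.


difference() { cube([4227, 195, 2856]); translate([1724, 0, 1674]) cube([1102, 195, 721]); }


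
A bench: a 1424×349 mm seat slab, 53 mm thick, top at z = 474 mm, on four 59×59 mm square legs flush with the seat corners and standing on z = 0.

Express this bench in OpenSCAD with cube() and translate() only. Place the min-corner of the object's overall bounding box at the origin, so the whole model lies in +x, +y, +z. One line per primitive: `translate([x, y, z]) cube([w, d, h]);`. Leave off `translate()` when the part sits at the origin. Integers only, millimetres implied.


translate([0, 0, 421]) cube([1424, 349, 53]);
cube([59, 59, 421]);
translate([0, 290, 0]) cube([59, 59, 421]);
translate([1365, 0, 0]) cube([59, 59, 421]);
translate([1365, 290, 0]) cube([59, 59, 421]);


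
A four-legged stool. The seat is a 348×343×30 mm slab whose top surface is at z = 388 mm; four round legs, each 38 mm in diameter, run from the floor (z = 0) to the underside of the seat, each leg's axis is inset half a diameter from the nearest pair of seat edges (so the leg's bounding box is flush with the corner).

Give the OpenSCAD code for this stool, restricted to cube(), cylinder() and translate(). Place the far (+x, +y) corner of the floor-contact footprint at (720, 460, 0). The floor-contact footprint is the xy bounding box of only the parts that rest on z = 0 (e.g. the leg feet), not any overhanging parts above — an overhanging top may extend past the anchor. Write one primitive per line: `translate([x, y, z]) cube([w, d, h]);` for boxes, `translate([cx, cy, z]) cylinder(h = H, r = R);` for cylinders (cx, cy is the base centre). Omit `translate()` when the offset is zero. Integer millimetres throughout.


// leg_h = 388 - 30 = 358
translate([372, 117, 358]) cube([348, 343, 30]);
translate([391, 136, 0]) cylinder(h = 358, r = 19);
translate([701, 136, 0]) cylinder(h = 358, r = 19);
translate([391, 441, 0]) cylinder(h = 358, r = 19);
translate([701, 441, 0]) cylinder(h = 358, r = 19);


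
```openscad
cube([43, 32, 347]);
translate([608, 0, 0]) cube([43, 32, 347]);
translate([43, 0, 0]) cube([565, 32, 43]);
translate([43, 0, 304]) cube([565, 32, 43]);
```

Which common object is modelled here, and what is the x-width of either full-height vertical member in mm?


A picture frame. The border width is 43 mm.

Four thin pieces enclosing a rectangular opening — a picture frame. The two full-height stiles are 347 mm tall; the top rail sits at z = 304 and is 43 mm tall, so the border above the opening is 347 − 304 = 43 mm, matching the stile x-width.


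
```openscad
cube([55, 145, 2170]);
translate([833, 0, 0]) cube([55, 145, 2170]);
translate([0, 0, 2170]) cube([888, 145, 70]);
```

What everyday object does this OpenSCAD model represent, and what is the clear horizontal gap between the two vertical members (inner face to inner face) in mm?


A door frame. The clear opening width is 778 mm.

Two 2170 mm tall posts with a header on top — a door frame. The left jamb is 55 mm wide at x = 0; the right jamb starts at x = 833. The clear opening is 833 − 55 = 778 mm.


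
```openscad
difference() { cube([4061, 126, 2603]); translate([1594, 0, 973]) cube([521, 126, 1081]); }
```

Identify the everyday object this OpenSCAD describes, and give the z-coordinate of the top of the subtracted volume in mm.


A wall with a window opening. The window head height is 2054 mm.

A wall with a rectangular opening subtracted — a window. Sill at z = 973, opening 1081 mm tall, so the head is at 973 + 1081 = 2054 mm.


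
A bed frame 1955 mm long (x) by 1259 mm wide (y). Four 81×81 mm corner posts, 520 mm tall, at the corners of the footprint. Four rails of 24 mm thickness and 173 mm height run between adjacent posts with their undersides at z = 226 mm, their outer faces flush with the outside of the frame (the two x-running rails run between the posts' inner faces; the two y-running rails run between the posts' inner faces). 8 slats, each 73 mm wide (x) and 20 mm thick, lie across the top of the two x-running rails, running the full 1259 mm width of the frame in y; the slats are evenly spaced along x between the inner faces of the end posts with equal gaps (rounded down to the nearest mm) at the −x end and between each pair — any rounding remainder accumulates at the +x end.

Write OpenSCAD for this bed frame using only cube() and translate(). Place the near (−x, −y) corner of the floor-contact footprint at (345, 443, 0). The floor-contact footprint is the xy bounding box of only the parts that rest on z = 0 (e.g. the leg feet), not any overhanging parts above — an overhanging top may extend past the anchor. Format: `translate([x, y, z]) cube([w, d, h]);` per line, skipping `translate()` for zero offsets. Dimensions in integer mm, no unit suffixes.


translate([345, 443, 0]) cube([81, 81, 520]);
translate([345, 1621, 0]) cube([81, 81, 520]);
translate([2219, 443, 0]) cube([81, 81, 520]);
translate([2219, 1621, 0]) cube([81, 81, 520]);
translate([426, 443, 226]) cube([1793, 24, 173]);
translate([426, 1678, 226]) cube([1793, 24, 173]);
translate([345, 524, 226]) cube([24, 1097, 173]);
translate([2276, 524, 226]) cube([24, 1097, 173]);
translate([560, 443, 399]) cube([73, 1259, 20]);
translate([767, 443, 399]) cube([73, 1259, 20]);
translate([974, 443, 399]) cube([73, 1259, 20]);
translate([1181, 443, 399]) cube([73, 1259, 20]);
translate([1388, 443, 399]) cube([73, 1259, 20]);
translate([1595, 443, 399]) cube([73, 1259, 20]);
translate([1802, 443, 399]) cube([73, 1259, 20]);
translate([2009, 443, 399]) cube([73, 1259, 20]);


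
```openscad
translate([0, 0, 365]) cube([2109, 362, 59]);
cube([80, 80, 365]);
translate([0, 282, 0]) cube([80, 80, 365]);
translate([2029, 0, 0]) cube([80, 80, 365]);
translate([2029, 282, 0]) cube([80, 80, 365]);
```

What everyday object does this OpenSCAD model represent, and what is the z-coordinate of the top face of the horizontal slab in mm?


A bench. The seat-top height is 424 mm.

A long slab on four corner posts — a bench. The slab sits at z = 365 with thickness 59, so the top is 365 + 59 = 424 mm.


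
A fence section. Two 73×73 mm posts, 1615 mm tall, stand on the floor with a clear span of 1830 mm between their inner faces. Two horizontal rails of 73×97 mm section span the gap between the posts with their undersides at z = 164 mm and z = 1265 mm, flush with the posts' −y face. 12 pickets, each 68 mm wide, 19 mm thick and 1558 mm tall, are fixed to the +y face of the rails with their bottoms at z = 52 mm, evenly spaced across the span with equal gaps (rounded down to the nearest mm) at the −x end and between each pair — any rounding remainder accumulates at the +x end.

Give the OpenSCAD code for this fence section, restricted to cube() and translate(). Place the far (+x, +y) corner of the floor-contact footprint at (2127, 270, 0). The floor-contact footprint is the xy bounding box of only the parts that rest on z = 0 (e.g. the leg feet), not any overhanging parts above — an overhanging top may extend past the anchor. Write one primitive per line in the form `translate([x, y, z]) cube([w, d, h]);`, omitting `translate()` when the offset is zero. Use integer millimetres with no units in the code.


translate([151, 197, 0]) cube([73, 73, 1615]);
translate([2054, 197, 0]) cube([73, 73, 1615]);
translate([224, 197, 164]) cube([1830, 73, 97]);
translate([224, 197, 1265]) cube([1830, 73, 97]);
translate([302, 270, 52]) cube([68, 19, 1558]);
translate([448, 270, 52]) cube([68, 19, 1558]);
translate([594, 270, 52]) cube([68, 19, 1558]);
translate([740, 270, 52]) cube([68, 19, 1558]);
translate([886, 270, 52]) cube([68, 19, 1558]);
translate([1032, 270, 52]) cube([68, 19, 1558]);
translate([1178, 270, 52]) cube([68, 19, 1558]);
translate([1324, 270, 52]) cube([68, 19, 1558]);
translate([1470, 270, 52]) cube([68, 19, 1558]);
translate([1616, 270, 52]) cube([68, 19, 1558]);
translate([1762, 270, 52]) cube([68, 19, 1558]);
translate([1908, 270, 52]) cube([68, 19, 1558]);


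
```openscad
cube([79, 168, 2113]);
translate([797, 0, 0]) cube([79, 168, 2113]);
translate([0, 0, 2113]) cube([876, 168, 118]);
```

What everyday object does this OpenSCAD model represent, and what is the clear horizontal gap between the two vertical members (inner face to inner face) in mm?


A door frame. The clear opening width is 718 mm.

Two 2113 mm tall posts with a header on top — a door frame. The left jamb is 79 mm wide at x = 0; the right jamb starts at x = 797. The clear opening is 797 − 79 = 718 mm.


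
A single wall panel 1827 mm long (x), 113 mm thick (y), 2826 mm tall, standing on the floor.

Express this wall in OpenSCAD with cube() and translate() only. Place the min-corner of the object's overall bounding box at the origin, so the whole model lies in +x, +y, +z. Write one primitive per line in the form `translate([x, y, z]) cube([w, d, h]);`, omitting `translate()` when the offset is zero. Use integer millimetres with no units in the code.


cube([1827, 113, 2826]);


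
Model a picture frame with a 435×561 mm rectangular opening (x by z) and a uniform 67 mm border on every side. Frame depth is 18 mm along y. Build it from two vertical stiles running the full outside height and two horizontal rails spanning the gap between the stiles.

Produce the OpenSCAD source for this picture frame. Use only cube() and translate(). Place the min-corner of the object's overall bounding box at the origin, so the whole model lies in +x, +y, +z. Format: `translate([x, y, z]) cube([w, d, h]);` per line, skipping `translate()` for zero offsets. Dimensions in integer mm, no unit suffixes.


cube([67, 18, 695]);
translate([502, 0, 0]) cube([67, 18, 695]);
translate([67, 0, 0]) cube([435, 18, 67]);
translate([67, 0, 628]) cube([435, 18, 67]);


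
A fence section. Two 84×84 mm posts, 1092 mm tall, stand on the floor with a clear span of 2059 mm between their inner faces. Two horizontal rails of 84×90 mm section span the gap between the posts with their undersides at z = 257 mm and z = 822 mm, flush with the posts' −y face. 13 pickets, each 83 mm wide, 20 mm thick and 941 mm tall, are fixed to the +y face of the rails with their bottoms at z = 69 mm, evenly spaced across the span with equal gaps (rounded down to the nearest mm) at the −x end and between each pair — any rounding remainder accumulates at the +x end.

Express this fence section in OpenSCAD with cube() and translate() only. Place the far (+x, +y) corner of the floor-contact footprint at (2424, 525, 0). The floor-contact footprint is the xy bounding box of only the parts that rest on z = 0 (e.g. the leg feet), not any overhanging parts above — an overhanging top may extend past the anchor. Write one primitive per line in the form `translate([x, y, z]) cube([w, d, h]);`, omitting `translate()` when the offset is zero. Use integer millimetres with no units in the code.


translate([197, 441, 0]) cube([84, 84, 1092]);
translate([2340, 441, 0]) cube([84, 84, 1092]);
translate([281, 441, 257]) cube([2059, 84, 90]);
translate([281, 441, 822]) cube([2059, 84, 90]);
translate([351, 525, 69]) cube([83, 20, 941]);
translate([504, 525, 69]) cube([83, 20, 941]);
translate([657, 525, 69]) cube([83, 20, 941]);
translate([810, 525, 69]) cube([83, 20, 941]);
translate([963, 525, 69]) cube([83, 20, 941]);
translate([1116, 525, 69]) cube([83, 20, 941]);
translate([1269, 525, 69]) cube([83, 20, 941]);
translate([1422, 525, 69]) cube([83, 20, 941]);
translate([1575, 525, 69]) cube([83, 20, 941]);
translate([1728, 525, 69]) cube([83, 20, 941]);
translate([1881, 525, 69]) cube([83, 20, 941]);
translate([2034, 525, 69]) cube([83, 20, 941]);
translate([2187, 525, 69]) cube([83, 20, 941]);


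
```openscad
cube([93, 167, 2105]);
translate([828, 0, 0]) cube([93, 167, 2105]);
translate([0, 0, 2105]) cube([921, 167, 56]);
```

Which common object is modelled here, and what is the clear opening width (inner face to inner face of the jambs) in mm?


A door frame. The clear opening width is 735 mm.

Two 2105 mm tall posts with a header on top — a door frame. The left jamb is 93 mm wide at x = 0; the right jamb starts at x = 828. The clear opening is 828 − 93 = 735 mm.


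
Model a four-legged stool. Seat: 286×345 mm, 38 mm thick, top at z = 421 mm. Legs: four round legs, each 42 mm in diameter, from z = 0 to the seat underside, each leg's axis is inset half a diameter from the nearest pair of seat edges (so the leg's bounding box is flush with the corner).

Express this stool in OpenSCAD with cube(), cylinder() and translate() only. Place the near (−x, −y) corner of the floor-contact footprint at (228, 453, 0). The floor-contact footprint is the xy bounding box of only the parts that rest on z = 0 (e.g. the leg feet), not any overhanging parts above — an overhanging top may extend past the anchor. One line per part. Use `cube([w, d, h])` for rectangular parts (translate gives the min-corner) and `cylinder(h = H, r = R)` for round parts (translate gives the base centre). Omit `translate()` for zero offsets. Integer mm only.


// leg_h = 421 - 38 = 383
translate([228, 453, 383]) cube([286, 345, 38]);
translate([249, 474, 0]) cylinder(h = 383, r = 21);
translate([493, 474, 0]) cylinder(h = 383, r = 21);
translate([249, 777, 0]) cylinder(h = 383, r = 21);
translate([493, 777, 0]) cylinder(h = 383, r = 21);


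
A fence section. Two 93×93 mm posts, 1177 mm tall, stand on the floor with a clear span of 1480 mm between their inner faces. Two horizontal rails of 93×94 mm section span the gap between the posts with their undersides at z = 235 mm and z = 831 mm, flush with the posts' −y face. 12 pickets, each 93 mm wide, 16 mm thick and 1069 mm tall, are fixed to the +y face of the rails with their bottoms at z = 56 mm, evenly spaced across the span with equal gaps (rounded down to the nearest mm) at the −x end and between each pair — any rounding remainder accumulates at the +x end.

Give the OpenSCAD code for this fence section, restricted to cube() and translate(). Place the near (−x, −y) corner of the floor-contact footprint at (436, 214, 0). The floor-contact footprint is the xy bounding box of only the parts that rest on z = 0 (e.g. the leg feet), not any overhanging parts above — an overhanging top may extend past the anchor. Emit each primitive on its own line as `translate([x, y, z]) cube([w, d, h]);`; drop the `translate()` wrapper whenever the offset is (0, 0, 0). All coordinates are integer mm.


translate([436, 214, 0]) cube([93, 93, 1177]);
translate([2009, 214, 0]) cube([93, 93, 1177]);
translate([529, 214, 235]) cube([1480, 93, 94]);
translate([529, 214, 831]) cube([1480, 93, 94]);
translate([557, 307, 56]) cube([93, 16, 1069]);
translate([678, 307, 56]) cube([93, 16, 1069]);
translate([799, 307, 56]) cube([93, 16, 1069]);
translate([920, 307, 56]) cube([93, 16, 1069]);
translate([1041, 307, 56]) cube([93, 16, 1069]);
translate([1162, 307, 56]) cube([93, 16, 1069]);
translate([1283, 307, 56]) cube([93, 16, 1069]);
translate([1404, 307, 56]) cube([93, 16, 1069]);
translate([1525, 307, 56]) cube([93, 16, 1069]);
translate([1646, 307, 56]) cube([93, 16, 1069]);
translate([1767, 307, 56]) cube([93, 16, 1069]);
translate([1888, 307, 56]) cube([93, 16, 1069]);


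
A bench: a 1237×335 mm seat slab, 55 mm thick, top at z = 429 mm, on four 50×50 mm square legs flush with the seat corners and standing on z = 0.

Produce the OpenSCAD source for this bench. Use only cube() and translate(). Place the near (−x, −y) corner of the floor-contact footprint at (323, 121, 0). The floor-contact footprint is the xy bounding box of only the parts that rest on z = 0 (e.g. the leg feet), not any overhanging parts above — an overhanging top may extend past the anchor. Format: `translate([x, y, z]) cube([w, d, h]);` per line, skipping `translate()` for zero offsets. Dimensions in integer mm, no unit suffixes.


translate([323, 121, 374]) cube([1237, 335, 55]);
translate([323, 121, 0]) cube([50, 50, 374]);
translate([323, 406, 0]) cube([50, 50, 374]);
translate([1510, 121, 0]) cube([50, 50, 374]);
translate([1510, 406, 0]) cube([50, 50, 374]);


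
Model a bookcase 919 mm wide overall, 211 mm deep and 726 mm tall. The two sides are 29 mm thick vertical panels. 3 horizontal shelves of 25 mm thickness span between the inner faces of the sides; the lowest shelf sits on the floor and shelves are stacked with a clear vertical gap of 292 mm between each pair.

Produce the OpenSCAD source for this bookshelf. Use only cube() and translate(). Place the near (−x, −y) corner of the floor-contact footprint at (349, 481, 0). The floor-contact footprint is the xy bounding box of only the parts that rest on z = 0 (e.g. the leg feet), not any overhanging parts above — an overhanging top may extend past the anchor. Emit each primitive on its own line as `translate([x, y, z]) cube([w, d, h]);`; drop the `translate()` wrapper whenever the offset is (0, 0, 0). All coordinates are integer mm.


translate([349, 481, 0]) cube([29, 211, 726]);
translate([1239, 481, 0]) cube([29, 211, 726]);
translate([378, 481, 0]) cube([861, 211, 25]);
translate([378, 481, 317]) cube([861, 211, 25]);
translate([378, 481, 634]) cube([861, 211, 25]);


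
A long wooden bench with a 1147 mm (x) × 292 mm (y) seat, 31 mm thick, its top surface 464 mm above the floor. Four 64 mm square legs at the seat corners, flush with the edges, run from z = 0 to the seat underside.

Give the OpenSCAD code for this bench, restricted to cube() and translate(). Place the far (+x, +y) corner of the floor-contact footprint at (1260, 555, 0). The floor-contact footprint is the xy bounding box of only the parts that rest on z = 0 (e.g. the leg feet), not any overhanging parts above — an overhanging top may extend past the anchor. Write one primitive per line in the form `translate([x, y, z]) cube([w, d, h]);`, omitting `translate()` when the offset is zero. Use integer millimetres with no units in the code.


translate([113, 263, 433]) cube([1147, 292, 31]);
translate([113, 263, 0]) cube([64, 64, 433]);
translate([113, 491, 0]) cube([64, 64, 433]);
translate([1196, 263, 0]) cube([64, 64, 433]);
translate([1196, 491, 0]) cube([64, 64, 433]);


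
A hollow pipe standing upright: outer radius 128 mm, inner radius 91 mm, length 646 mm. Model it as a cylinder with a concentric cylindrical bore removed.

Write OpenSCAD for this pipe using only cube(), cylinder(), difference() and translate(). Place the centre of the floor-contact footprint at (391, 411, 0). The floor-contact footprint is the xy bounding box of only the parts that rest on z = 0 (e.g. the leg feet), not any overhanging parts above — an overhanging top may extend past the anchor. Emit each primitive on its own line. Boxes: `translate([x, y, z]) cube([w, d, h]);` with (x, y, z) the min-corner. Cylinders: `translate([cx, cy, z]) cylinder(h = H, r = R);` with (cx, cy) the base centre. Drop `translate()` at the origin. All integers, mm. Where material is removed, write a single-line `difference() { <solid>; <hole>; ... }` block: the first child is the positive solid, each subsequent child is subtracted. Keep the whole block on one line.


difference() { translate([391, 411, 0]) cylinder(h = 646, r = 128); translate([391, 411, 0]) cylinder(h = 646, r = 91); }


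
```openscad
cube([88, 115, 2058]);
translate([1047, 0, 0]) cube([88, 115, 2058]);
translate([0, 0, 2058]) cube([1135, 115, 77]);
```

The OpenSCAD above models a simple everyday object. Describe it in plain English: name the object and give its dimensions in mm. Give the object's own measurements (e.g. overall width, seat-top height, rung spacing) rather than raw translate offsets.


A door frame. The clear opening is 959 mm wide and 2058 mm high. Two 88 mm wide jambs, 115 mm deep, stand either side of the opening from the floor to the top of the opening. A 77 mm thick head sits across the top of both jambs, spanning the full outside width of the frame.


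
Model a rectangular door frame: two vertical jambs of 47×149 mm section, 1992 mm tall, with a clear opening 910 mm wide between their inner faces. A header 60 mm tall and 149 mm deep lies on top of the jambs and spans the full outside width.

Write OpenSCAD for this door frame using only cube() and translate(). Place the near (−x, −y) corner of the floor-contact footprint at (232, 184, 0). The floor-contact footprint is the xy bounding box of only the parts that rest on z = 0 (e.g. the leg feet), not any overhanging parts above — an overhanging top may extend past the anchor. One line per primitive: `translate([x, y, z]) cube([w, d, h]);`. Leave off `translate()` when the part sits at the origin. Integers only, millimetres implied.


translate([232, 184, 0]) cube([47, 149, 1992]);
translate([1189, 184, 0]) cube([47, 149, 1992]);
translate([232, 184, 1992]) cube([1004, 149, 60]);


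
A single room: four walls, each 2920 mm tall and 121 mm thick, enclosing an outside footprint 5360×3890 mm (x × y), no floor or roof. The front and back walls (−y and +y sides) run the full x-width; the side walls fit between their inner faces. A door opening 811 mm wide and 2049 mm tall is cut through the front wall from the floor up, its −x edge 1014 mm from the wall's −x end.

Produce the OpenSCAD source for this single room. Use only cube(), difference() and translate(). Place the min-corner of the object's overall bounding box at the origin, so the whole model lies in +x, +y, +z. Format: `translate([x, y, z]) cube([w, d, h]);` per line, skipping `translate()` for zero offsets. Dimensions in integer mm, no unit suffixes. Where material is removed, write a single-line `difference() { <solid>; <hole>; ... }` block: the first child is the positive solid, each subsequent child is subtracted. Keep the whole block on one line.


difference() { cube([5360, 121, 2920]); translate([1014, 0, 0]) cube([811, 121, 2049]); }
translate([0, 3769, 0]) cube([5360, 121, 2920]);
translate([0, 121, 0]) cube([121, 3648, 2920]);
translate([5239, 121, 0]) cube([121, 3648, 2920]);


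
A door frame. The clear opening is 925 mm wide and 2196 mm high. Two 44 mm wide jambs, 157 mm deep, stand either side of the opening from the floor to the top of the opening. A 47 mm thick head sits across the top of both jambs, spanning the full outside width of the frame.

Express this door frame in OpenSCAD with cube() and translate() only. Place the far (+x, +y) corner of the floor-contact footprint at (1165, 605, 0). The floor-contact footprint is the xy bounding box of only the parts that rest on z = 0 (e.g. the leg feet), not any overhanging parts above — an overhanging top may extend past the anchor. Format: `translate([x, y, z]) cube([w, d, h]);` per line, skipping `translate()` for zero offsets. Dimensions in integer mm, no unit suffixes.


translate([152, 448, 0]) cube([44, 157, 2196]);
translate([1121, 448, 0]) cube([44, 157, 2196]);
translate([152, 448, 2196]) cube([1013, 157, 47]);


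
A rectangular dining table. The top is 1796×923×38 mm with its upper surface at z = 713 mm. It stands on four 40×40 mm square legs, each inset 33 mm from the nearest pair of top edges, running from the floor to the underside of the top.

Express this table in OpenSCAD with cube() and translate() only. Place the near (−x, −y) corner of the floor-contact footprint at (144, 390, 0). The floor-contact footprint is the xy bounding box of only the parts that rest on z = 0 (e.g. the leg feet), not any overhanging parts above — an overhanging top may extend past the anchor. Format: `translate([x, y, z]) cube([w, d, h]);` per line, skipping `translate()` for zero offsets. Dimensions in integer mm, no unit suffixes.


// leg_h = 713 - 38 = 675
translate([111, 357, 675]) cube([1796, 923, 38]);
translate([144, 390, 0]) cube([40, 40, 675]);
translate([1834, 390, 0]) cube([40, 40, 675]);
translate([144, 1207, 0]) cube([40, 40, 675]);
translate([1834, 1207, 0]) cube([40, 40, 675]);


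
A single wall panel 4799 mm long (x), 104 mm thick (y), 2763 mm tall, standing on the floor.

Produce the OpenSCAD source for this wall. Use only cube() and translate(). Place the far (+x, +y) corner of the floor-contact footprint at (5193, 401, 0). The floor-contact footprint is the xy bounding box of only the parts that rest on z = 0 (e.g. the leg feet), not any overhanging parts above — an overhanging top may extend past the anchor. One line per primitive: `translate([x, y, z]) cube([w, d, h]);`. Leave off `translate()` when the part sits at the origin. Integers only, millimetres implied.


translate([394, 297, 0]) cube([4799, 104, 2763]);


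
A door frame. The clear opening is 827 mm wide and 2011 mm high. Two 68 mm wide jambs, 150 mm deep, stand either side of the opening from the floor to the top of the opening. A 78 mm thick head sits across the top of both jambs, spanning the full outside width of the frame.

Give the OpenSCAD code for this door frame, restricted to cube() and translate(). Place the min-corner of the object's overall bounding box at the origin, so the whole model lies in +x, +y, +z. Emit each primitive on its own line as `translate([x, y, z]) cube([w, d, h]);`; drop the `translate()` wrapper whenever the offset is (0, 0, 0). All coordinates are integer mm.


cube([68, 150, 2011]);
translate([895, 0, 0]) cube([68, 150, 2011]);
translate([0, 0, 2011]) cube([963, 150, 78]);


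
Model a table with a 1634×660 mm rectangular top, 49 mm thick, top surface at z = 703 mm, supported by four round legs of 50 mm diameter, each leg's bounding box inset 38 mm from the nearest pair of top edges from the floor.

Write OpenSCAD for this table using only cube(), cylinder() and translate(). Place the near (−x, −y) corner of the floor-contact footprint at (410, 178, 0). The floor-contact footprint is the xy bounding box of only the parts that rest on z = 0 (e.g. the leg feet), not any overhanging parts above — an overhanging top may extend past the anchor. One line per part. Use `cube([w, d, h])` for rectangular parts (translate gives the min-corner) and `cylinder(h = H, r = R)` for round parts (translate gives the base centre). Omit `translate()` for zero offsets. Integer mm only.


translate([372, 140, 654]) cube([1634, 660, 49]);
translate([435, 203, 0]) cylinder(h = 654, r = 25);
translate([1943, 203, 0]) cylinder(h = 654, r = 25);
translate([435, 737, 0]) cylinder(h = 654, r = 25);
translate([1943, 737, 0]) cylinder(h = 654, r = 25);
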